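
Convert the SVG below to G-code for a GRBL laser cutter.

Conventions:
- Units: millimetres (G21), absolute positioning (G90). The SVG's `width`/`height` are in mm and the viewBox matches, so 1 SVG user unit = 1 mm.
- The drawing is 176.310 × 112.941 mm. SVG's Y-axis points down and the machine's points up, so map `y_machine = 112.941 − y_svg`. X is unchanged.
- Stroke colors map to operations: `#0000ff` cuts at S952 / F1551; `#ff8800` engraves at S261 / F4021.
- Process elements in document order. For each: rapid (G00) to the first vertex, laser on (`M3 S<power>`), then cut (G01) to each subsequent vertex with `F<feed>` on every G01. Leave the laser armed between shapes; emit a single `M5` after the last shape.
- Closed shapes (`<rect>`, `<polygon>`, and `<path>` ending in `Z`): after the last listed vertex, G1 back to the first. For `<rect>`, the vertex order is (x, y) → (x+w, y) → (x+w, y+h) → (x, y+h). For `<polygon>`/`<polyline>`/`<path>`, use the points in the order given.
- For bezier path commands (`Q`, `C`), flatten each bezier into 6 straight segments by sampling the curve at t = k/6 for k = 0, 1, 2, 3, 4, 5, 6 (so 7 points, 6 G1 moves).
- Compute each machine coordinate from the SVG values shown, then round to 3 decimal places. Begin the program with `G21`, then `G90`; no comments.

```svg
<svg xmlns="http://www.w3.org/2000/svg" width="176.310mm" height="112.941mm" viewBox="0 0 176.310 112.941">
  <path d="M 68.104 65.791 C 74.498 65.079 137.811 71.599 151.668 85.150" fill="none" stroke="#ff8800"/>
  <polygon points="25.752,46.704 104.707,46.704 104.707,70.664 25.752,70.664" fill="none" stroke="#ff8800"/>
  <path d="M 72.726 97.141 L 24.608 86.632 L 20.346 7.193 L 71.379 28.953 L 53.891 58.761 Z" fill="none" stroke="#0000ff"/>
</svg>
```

G21
G90
G00 X68.104 Y47.150
M3 S261
G01 X75.552 Y46.904 F4021
G01 X89.531 Y45.459 F4021
G01 X107.087 Y42.819 F4021
G01 X125.265 Y38.991 F4021
G01 X141.111 Y33.980 F4021
G01 X151.668 Y27.791 F4021
G00 X25.752 Y66.237
M3 S261
G01 X104.707 Y66.237 F4021
G01 X104.707 Y42.277 F4021
G01 X25.752 Y42.277 F4021
G01 X25.752 Y66.237 F4021
G00 X72.726 Y15.800
M3 S952
G01 X24.608 Y26.309 F1551
G01 X20.346 Y105.748 F1551
G01 X71.379 Y83.988 F1551
G01 X53.891 Y54.180 F1551
G01 X72.726 Y15.800 F1551
M5

1 u = 1 mm; y_m = 112.941 − y.

[1] `<path>` cubic bezier, #ff8800→engrave S261 F4021: (68.104,47.150) → (75.552,46.904) → (89.531,45.459) → (107.087,42.819) → (125.265,38.991) → (141.111,33.980) → (151.668,27.791)

[2] `<polygon>` rectangle, #ff8800→engrave S261 F4021: (25.752,66.237) → (104.707,66.237) → (104.707,42.277) → (25.752,42.277) → (25.752,66.237) (closed)

[3] `<path>` closed polygon, #0000ff→cut S952 F1551: (72.726,15.800) → (24.608,26.309) → (20.346,105.748) → (71.379,83.988) → (53.891,54.180) → (72.726,15.800) (closed)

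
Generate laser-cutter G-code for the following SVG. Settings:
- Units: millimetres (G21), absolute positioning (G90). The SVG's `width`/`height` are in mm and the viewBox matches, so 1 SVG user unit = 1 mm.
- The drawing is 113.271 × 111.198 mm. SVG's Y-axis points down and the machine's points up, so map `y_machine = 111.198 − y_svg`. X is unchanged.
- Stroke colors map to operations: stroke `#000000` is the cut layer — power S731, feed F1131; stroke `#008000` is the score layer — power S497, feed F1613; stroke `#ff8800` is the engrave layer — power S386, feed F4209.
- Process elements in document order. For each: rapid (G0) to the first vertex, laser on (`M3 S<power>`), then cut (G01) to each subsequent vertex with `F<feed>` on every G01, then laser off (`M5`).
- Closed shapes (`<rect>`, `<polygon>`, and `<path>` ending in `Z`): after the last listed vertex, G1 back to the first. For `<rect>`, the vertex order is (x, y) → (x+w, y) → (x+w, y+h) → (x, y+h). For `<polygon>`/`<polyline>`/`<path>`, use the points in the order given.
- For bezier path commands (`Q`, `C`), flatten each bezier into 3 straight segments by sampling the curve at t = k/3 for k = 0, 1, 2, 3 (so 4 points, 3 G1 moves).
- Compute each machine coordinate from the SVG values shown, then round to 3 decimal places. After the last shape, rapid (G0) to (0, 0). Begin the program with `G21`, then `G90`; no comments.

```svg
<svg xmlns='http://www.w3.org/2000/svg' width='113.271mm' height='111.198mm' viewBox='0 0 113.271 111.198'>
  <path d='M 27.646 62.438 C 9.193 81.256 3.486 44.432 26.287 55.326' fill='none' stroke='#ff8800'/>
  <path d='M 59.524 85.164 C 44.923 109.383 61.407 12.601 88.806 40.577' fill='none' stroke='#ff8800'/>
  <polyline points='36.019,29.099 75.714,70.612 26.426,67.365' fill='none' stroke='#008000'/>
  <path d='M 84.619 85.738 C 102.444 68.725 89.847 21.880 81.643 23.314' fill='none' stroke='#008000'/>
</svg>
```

G21
G90
G0 X27.646 Y48.760
M3 S386
G01 X14.025 Y44.661 F4209
G01 X12.405 Y54.688 F4209
G01 X26.287 Y55.872 F4209
M5
G0 X59.524 Y26.034
M3 S386
G01 X54.538 Y33.046 F4209
G01 X65.792 Y66.113 F4209
G01 X88.806 Y70.621 F4209
M5
G0 X36.019 Y82.099
M3 S497
G01 X75.714 Y40.586 F1613
G01 X26.426 Y43.833 F1613
M5
G0 X84.619 Y25.460
M3 S497
G01 X93.593 Y49.524 F1613
G01 X90.022 Y76.118 F1613
G01 X81.643 Y87.884 F1613
M5
G0 X0.000 Y0.000

1 u = 1 mm; y_m = 111.198 − y.

[1] `<path>` cubic bezier, #ff8800→engrave S386 F4209: (27.646,48.760) → (14.025,44.661) → (12.405,54.688) → (26.287,55.872)

[2] `<path>` cubic bezier, #ff8800→engrave S386 F4209: (59.524,26.034) → (54.538,33.046) → (65.792,66.113) → (88.806,70.621)

[3] `<polyline>` open polyline, #008000→score S497 F1613: (36.019,82.099) → (75.714,40.586) → (26.426,43.833)

[4] `<path>` cubic bezier, #008000→score S497 F1613: (84.619,25.460) → (93.593,49.524) → (90.022,76.118) → (81.643,87.884)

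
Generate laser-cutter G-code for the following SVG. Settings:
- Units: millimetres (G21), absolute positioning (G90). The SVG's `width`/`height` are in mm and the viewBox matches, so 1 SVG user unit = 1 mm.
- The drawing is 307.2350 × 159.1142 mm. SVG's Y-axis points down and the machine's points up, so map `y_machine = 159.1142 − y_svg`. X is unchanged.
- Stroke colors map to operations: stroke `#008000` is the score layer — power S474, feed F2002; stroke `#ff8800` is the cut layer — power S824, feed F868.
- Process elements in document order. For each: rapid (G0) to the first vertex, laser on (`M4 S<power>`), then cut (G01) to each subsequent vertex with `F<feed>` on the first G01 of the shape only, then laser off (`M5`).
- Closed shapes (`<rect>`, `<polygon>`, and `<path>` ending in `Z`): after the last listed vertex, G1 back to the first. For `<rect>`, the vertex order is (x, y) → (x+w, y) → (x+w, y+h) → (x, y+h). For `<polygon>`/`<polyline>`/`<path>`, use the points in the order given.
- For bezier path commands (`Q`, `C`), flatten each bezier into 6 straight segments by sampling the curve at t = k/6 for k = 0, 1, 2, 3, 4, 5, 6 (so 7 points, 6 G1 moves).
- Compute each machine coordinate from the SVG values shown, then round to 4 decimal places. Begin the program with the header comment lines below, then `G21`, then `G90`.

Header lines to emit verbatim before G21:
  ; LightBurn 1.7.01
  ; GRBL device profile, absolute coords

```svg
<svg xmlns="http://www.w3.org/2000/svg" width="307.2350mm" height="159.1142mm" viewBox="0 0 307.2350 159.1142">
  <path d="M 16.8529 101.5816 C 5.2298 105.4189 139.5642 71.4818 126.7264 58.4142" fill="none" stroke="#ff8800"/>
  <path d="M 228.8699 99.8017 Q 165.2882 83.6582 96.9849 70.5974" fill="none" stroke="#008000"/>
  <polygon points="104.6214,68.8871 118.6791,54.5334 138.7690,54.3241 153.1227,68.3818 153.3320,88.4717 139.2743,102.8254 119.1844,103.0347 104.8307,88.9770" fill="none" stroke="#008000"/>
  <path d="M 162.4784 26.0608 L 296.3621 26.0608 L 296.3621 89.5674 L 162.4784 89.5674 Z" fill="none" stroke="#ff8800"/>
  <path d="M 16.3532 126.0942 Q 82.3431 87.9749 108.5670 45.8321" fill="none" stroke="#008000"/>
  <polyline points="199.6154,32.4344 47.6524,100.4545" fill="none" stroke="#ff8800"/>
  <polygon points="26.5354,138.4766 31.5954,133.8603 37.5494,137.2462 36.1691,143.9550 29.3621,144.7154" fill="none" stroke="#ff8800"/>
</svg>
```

1 u = 1 mm; y_m = 159.1142 − y.

[1] `<path>` cubic bezier, #ff8800→cut S824 F868: (16.8529,57.5326) → (21.8474,58.4903) → (43.0256,64.1148) → (72.2452,72.7770) → (101.3635,82.8479) → (122.2380,92.6986) → (126.7264,100.7000)

[2] `<path>` quadratic bezier, #008000→score S474 F2002: (228.8699,59.3125) → (207.5448,64.6080) → (185.9575,69.7323) → (164.1078,74.6853) → (141.9958,79.4671) → (119.6215,84.0776) → (96.9849,88.5168)

[3] `<polygon>` regular polygon, #008000→score S474 F2002: (104.6214,90.2271) → (118.6791,104.5808) → (138.7690,104.7901) → (153.1227,90.7324) → (153.3320,70.6425) → (139.2743,56.2888) → (119.1844,56.0795) → (104.8307,70.1372) → (104.6214,90.2271) (closed)

[4] `<path>` rectangle, #ff8800→cut S824 F868: (162.4784,133.0534) → (296.3621,133.0534) → (296.3621,69.5468) → (162.4784,69.5468) → (162.4784,133.0534) (closed)

[5] `<path>` quadratic bezier, #008000→score S474 F2002: (16.3532,33.0200) → (37.2452,45.8382) → (55.9280,58.8799) → (72.4016,72.1452) → (86.6660,85.6340) → (98.7211,99.3463) → (108.5670,113.2821)

[6] `<polyline>` line segment, #ff8800→cut S824 F868: (199.6154,126.6798) → (47.6524,58.6597)

[7] `<polygon>` regular polygon, #ff8800→cut S824 F868: (26.5354,20.6376) → (31.5954,25.2539) → (37.5494,21.8680) → (36.1691,15.1592) → (29.3621,14.3988) → (26.5354,20.6376) (closed)

; LightBurn 1.7.01
; GRBL device profile, absolute coords
G21
G90
G0 X16.8529 Y57.5326
M4 S824
G01 X21.8474 Y58.4903 F868
G01 X43.0256 Y64.1148
G01 X72.2452 Y72.7770
G01 X101.3635 Y82.8479
G01 X122.2380 Y92.6986
G01 X126.7264 Y100.7000
M5
G0 X228.8699 Y59.3125
M4 S474
G01 X207.5448 Y64.6080 F2002
G01 X185.9575 Y69.7323
G01 X164.1078 Y74.6853
G01 X141.9958 Y79.4671
G01 X119.6215 Y84.0776
G01 X96.9849 Y88.5168
M5
G0 X104.6214 Y90.2271
M4 S474
G01 X118.6791 Y104.5808 F2002
G01 X138.7690 Y104.7901
G01 X153.1227 Y90.7324
G01 X153.3320 Y70.6425
G01 X139.2743 Y56.2888
G01 X119.1844 Y56.0795
G01 X104.8307 Y70.1372
G01 X104.6214 Y90.2271
M5
G0 X162.4784 Y133.0534
M4 S824
G01 X296.3621 Y133.0534 F868
G01 X296.3621 Y69.5468
G01 X162.4784 Y69.5468
G01 X162.4784 Y133.0534
M5
G0 X16.3532 Y33.0200
M4 S474
G01 X37.2452 Y45.8382 F2002
G01 X55.9280 Y58.8799
G01 X72.4016 Y72.1452
G01 X86.6660 Y85.6340
G01 X98.7211 Y99.3463
G01 X108.5670 Y113.2821
M5
G0 X199.6154 Y126.6798
M4 S824
G01 X47.6524 Y58.6597 F868
M5
G0 X26.5354 Y20.6376
M4 S824
G01 X31.5954 Y25.2539 F868
G01 X37.5494 Y21.8680
G01 X36.1691 Y15.1592
G01 X29.3621 Y14.3988
G01 X26.5354 Y20.6376
M5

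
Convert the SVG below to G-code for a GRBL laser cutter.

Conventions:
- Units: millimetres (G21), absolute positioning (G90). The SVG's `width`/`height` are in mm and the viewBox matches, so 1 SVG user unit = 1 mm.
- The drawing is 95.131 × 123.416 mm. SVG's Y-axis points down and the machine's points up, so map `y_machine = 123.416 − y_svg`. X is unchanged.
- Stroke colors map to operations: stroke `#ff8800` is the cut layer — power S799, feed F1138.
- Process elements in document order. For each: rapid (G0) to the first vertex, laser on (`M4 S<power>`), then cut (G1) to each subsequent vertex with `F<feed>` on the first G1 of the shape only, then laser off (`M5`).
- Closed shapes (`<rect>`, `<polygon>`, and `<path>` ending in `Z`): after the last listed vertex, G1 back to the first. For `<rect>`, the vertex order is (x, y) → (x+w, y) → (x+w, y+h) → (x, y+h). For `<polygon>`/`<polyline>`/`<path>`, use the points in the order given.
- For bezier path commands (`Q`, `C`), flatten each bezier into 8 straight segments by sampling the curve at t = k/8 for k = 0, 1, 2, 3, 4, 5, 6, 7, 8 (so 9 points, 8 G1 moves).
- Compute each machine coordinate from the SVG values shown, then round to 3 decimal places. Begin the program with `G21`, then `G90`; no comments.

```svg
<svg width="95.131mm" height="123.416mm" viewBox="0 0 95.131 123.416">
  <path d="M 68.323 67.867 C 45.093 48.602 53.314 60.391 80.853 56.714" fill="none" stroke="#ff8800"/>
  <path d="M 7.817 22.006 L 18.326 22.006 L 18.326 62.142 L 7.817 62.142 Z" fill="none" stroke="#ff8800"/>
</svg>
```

1 u = 1 mm; y_m = 123.416 − y.

[1] `<path>` cubic bezier, #ff8800→cut S799 F1138: (68.323,55.549) → (61.062,61.409) → (56.608,64.902) → (54.818,66.574) → (55.550,66.971) → (58.661,66.637) → (64.010,66.117) → (71.455,65.957) → (80.853,66.702)

[2] `<path>` rectangle, #ff8800→cut S799 F1138: (7.817,101.410) → (18.326,101.410) → (18.326,61.274) → (7.817,61.274) → (7.817,101.410) (closed)

G21
G90
G0 X68.323 Y55.549
M4 S799
G1 X61.062 Y61.409 F1138
G1 X56.608 Y64.902
G1 X54.818 Y66.574
G1 X55.550 Y66.971
G1 X58.661 Y66.637
G1 X64.010 Y66.117
G1 X71.455 Y65.957
G1 X80.853 Y66.702
M5
G0 X7.817 Y101.410
M4 S799
G1 X18.326 Y101.410 F1138
G1 X18.326 Y61.274
G1 X7.817 Y61.274
G1 X7.817 Y101.410
M5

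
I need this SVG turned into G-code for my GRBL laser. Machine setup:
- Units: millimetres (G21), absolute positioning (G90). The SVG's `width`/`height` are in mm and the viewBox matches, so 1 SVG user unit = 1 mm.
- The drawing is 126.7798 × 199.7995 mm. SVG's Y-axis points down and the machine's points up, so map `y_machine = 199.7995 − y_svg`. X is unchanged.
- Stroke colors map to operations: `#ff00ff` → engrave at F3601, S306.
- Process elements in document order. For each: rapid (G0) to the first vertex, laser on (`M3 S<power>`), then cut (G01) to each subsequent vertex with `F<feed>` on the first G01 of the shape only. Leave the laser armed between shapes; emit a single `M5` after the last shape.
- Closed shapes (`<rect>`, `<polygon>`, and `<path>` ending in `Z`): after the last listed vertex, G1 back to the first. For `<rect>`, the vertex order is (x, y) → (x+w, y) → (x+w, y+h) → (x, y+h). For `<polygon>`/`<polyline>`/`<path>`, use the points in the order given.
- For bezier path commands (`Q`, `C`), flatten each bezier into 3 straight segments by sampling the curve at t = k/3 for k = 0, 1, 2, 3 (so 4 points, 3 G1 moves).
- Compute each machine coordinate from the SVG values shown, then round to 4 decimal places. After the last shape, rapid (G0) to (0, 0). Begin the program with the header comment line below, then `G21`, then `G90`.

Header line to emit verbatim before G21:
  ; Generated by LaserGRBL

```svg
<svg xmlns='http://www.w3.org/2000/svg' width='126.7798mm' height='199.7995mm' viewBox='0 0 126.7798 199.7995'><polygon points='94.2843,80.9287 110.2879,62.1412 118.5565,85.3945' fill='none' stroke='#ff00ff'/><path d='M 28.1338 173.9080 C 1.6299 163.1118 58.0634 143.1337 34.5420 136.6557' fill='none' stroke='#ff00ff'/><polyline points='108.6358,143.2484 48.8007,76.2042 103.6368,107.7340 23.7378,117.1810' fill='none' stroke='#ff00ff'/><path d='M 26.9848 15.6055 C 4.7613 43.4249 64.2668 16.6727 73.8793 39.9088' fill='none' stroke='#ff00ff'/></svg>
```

Since the viewBox matches the mm dimensions, user units are millimetres directly. The only transform is the Y-flip y_m = 199.7995 − y_svg.

Shape 1 is a regular polygon drawn with `<polygon>`. Its stroke #ff00ff means engrave at S306, F3601. After flipping Y the toolpath is (94.2843,118.8708) → (110.2879,137.6583) → (118.5565,114.4050) → (94.2843,118.8708), returning to the start.

Shape 2 is a cubic bezier drawn with `<path>`. Its stroke #ff00ff means engrave at S306, F3601. After flipping Y the toolpath is (28.1338,25.8915) → (23.2427,38.9083) → (37.4448,53.0058) → (34.5420,63.1438).

Shape 3 is a open polyline drawn with `<polyline>`. Its stroke #ff00ff means engrave at S306, F3601. After flipping Y the toolpath is (108.6358,56.5511) → (48.8007,123.5953) → (103.6368,92.0655) → (23.7378,82.6185).

Shape 4 is a cubic bezier drawn with `<path>`. Its stroke #ff00ff means engrave at S306, F3601. After flipping Y the toolpath is (26.9848,184.1940) → (27.1294,170.6925) → (52.5107,170.3366) → (73.8793,159.8907).

; Generated by LaserGRBL
G21
G90
G0 X94.2843 Y118.8708
M3 S306
G01 X110.2879 Y137.6583 F3601
G01 X118.5565 Y114.4050
G01 X94.2843 Y118.8708
G0 X28.1338 Y25.8915
M3 S306
G01 X23.2427 Y38.9083 F3601
G01 X37.4448 Y53.0058
G01 X34.5420 Y63.1438
G0 X108.6358 Y56.5511
M3 S306
G01 X48.8007 Y123.5953 F3601
G01 X103.6368 Y92.0655
G01 X23.7378 Y82.6185
G0 X26.9848 Y184.1940
M3 S306
G01 X27.1294 Y170.6925 F3601
G01 X52.5107 Y170.3366
G01 X73.8793 Y159.8907
M5
G0 X0.0000 Y0.0000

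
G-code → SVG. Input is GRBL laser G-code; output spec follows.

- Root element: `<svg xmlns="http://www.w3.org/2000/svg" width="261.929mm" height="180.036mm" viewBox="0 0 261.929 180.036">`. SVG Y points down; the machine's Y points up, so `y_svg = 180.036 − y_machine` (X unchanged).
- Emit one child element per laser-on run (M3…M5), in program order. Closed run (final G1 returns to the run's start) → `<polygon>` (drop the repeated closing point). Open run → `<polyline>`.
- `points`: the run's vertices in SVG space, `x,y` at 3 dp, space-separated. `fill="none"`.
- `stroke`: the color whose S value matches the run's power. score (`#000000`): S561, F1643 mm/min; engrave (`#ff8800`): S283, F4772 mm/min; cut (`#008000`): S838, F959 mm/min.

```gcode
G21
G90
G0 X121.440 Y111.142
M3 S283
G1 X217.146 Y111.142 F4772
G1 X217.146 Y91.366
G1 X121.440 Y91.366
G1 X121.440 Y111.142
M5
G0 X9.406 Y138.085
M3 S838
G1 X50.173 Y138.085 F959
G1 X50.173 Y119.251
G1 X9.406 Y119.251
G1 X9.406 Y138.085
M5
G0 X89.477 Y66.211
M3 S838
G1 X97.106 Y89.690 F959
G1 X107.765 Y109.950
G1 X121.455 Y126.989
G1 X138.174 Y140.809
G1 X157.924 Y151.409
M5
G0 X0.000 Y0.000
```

Machine Y-up, SVG Y-down with viewBox height 180.036, so y_svg = 180.036 − y_machine; X carries over.

Run 1: S283 ⇒ engrave layer `#ff8800`. The run returns to its start, so emit a `<polygon>` with points (Y-flipped): 121.440,68.894 217.146,68.894 217.146,88.670 121.440,88.670.

Run 2: power S838 maps to stroke `#008000` (cut). The run returns to its start, so emit a `<polygon>` with points (Y-flipped): 9.406,41.951 50.173,41.951 50.173,60.785 9.406,60.785.

Run 3: S838 ⇒ cut layer `#008000`. The run is open, so emit a `<polyline>` with points (Y-flipped): 89.477,113.825 97.106,90.346 107.765,70.086 121.455,53.047 138.174,39.227 157.924,28.627.

<svg xmlns="http://www.w3.org/2000/svg" width="261.929mm" height="180.036mm" viewBox="0 0 261.929 180.036">
  <polygon points="121.440,68.894 217.146,68.894 217.146,88.670 121.440,88.670" fill="none" stroke="#ff8800"/>
  <polygon points="9.406,41.951 50.173,41.951 50.173,60.785 9.406,60.785" fill="none" stroke="#008000"/>
  <polyline points="89.477,113.825 97.106,90.346 107.765,70.086 121.455,53.047 138.174,39.227 157.924,28.627" fill="none" stroke="#008000"/>
</svg>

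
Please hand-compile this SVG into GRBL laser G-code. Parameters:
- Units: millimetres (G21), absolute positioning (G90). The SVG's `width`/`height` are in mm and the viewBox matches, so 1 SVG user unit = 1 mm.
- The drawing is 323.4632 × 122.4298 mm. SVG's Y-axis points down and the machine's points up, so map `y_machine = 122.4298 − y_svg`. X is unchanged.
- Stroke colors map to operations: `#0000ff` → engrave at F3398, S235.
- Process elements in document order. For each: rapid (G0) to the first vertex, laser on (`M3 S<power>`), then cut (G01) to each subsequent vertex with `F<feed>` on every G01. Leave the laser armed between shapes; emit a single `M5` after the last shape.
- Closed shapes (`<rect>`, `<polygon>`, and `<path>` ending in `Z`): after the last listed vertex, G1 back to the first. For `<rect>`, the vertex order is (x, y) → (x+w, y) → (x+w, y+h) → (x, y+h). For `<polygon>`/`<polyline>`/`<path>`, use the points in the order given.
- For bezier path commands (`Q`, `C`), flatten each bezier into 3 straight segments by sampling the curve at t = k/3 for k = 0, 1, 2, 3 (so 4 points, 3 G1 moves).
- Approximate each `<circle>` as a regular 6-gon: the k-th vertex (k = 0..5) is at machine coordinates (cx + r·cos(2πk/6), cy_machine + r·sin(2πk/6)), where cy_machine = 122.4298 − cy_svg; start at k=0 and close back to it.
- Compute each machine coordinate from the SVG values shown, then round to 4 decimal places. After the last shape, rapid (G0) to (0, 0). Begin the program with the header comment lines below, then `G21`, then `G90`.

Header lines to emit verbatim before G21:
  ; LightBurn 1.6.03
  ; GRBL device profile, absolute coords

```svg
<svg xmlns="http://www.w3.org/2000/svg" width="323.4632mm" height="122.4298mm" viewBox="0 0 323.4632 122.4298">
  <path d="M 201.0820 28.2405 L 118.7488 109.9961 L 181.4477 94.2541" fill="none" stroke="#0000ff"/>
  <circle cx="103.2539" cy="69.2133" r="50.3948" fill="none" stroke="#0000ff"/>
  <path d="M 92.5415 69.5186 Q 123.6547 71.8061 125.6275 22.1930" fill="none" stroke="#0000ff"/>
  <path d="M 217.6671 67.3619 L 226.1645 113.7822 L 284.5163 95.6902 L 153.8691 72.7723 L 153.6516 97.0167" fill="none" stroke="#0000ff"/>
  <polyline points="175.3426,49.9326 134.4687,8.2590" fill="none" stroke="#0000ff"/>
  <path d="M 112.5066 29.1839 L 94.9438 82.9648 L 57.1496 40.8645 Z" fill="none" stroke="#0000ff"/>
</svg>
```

; LightBurn 1.6.03
; GRBL device profile, absolute coords
G21
G90
G0 X201.0820 Y94.1893
M3 S235
G01 X118.7488 Y12.4337 F3398
G01 X181.4477 Y28.1757 F3398
G0 X153.6487 Y53.2165
M3 S235
G01 X128.4513 Y96.8597 F3398
G01 X78.0565 Y96.8597 F3398
G01 X52.8591 Y53.2165 F3398
G01 X78.0565 Y9.5733 F3398
G01 X128.4513 Y9.5733 F3398
G01 X153.6487 Y53.2165 F3398
G0 X92.5415 Y52.9112
M3 S235
G01 X110.0458 Y57.1529 F3398
G01 X121.0745 Y72.9281 F3398
G01 X125.6275 Y100.2368 F3398
G0 X217.6671 Y55.0679
M3 S235
G01 X226.1645 Y8.6476 F3398
G01 X284.5163 Y26.7396 F3398
G01 X153.8691 Y49.6575 F3398
G01 X153.6516 Y25.4131 F3398
G0 X175.3426 Y72.4972
M3 S235
G01 X134.4687 Y114.1708 F3398
G0 X112.5066 Y93.2459
M3 S235
G01 X94.9438 Y39.4650 F3398
G01 X57.1496 Y81.5653 F3398
G01 X112.5066 Y93.2459 F3398
M5
G0 X0.0000 Y0.0000

1 u = 1 mm; y_m = 122.4298 − y.

[1] `<path>` open polyline, #0000ff→engrave S235 F3398: (201.0820,94.1893) → (118.7488,12.4337) → (181.4477,28.1757)

[2] `<circle>` circle, #0000ff→engrave S235 F3398: (153.6487,53.2165) → (128.4513,96.8597) → (78.0565,96.8597) → (52.8591,53.2165) → (78.0565,9.5733) → (128.4513,9.5733) → (153.6487,53.2165) (closed)

[3] `<path>` quadratic bezier, #0000ff→engrave S235 F3398: (92.5415,52.9112) → (110.0458,57.1529) → (121.0745,72.9281) → (125.6275,100.2368)

[4] `<path>` open polyline, #0000ff→engrave S235 F3398: (217.6671,55.0679) → (226.1645,8.6476) → (284.5163,26.7396) → (153.8691,49.6575) → (153.6516,25.4131)

[5] `<polyline>` line segment, #0000ff→engrave S235 F3398: (175.3426,72.4972) → (134.4687,114.1708)

[6] `<path>` regular polygon, #0000ff→engrave S235 F3398: (112.5066,93.2459) → (94.9438,39.4650) → (57.1496,81.5653) → (112.5066,93.2459) (closed)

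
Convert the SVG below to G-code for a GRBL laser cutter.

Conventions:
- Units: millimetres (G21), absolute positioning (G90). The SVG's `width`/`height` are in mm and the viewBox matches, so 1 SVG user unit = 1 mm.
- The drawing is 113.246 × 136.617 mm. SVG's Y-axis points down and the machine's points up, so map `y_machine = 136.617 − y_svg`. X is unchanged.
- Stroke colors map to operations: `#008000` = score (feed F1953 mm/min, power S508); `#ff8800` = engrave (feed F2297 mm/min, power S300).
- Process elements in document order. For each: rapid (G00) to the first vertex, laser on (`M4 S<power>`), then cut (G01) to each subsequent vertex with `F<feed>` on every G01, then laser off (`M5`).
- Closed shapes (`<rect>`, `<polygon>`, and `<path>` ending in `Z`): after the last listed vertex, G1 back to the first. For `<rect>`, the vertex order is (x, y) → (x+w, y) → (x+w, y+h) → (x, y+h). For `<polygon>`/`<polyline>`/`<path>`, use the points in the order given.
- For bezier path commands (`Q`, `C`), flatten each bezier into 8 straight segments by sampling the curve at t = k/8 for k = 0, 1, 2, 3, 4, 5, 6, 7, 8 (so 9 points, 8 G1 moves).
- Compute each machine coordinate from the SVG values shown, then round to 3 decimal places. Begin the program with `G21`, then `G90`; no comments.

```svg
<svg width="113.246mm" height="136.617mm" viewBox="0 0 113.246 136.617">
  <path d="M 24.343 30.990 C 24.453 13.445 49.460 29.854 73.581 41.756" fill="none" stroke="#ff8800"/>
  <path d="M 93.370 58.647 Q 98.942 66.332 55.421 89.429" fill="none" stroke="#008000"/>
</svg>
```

G21
G90
G00 X24.343 Y105.627
M4 S300
G01 X25.501 Y110.690 F2297
G01 X28.691 Y113.020 F2297
G01 X33.611 Y113.069 F2297
G01 X39.958 Y111.287 F2297
G01 X47.431 Y108.124 F2297
G01 X55.727 Y104.032 F2297
G01 X64.544 Y99.460 F2297
G01 X73.581 Y94.861 F2297
M5
G00 X93.370 Y77.970
M4 S508
G01 X93.996 Y75.808 F1953
G01 X93.088 Y73.164 F1953
G01 X90.645 Y70.039 F1953
G01 X86.669 Y66.432 F1953
G01 X81.158 Y62.343 F1953
G01 X74.113 Y57.773 F1953
G01 X65.534 Y52.721 F1953
G01 X55.421 Y47.188 F1953
M5

viewBox `0 0 113.246 136.617` with mm width/height → 1 unit = 1 mm. Flip: y_m = 136.617 − y_svg.

**Shape 1** — `<path>` cubic bezier, stroke `#ff8800` → engrave (S300, F2297). Control points (SVG): P0=(24.343,30.990), P1=(24.453,13.445), P2=(49.460,29.854), P3=(73.581,41.756); sampled at t=k/8. Machine vertices: (24.343,105.627) → (25.501,110.690) → (28.691,113.020) → (33.611,113.069) → (39.958,111.287) → (47.431,108.124) → (55.727,104.032) → (64.544,99.460) → (73.581,94.861). Open path.

**Shape 2** — `<path>` quadratic bezier, stroke `#008000` → score (S508, F1953). Control points (SVG): P0=(93.370,58.647), P1=(98.942,66.332), P2=(55.421,89.429); sampled at t=k/8. Machine vertices: (93.370,77.970) → (93.996,75.808) → (93.088,73.164) → (90.645,70.039) → (86.669,66.432) → (81.158,62.343) → (74.113,57.773) → (65.534,52.721) → (55.421,47.188). Open path.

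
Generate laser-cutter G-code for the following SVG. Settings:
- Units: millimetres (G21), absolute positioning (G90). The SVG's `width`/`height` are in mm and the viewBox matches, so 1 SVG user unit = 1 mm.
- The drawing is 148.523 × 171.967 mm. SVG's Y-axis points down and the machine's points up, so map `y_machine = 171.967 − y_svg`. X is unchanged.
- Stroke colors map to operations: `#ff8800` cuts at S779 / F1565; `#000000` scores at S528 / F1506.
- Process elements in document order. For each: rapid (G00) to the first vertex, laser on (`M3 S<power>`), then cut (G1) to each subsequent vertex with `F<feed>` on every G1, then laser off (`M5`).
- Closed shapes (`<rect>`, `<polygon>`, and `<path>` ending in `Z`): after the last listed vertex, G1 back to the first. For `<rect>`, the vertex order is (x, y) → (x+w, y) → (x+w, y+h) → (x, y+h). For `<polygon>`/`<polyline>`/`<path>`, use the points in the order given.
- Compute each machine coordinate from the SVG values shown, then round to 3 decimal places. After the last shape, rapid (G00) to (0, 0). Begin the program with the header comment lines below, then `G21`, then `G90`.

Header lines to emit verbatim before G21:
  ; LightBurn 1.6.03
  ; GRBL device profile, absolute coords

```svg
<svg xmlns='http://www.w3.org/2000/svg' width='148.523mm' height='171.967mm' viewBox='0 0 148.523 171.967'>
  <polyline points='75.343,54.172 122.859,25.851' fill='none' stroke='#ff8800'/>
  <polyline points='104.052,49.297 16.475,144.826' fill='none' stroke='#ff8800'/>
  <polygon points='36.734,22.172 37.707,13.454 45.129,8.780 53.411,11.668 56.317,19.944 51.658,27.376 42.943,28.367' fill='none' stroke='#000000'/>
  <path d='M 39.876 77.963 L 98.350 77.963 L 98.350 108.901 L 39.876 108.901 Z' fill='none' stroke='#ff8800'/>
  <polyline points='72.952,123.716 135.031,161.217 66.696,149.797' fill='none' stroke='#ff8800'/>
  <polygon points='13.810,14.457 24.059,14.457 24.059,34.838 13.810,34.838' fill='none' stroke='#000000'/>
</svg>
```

viewBox `0 0 148.523 171.967` with mm width/height → 1 unit = 1 mm. Flip: y_m = 171.967 − y_svg.

**Shape 1** — `<polyline>` line segment, stroke `#ff8800` → cut (S779, F1565). Machine vertices: (75.343,117.795) → (122.859,146.116). Open path.

**Shape 2** — `<polyline>` line segment, stroke `#ff8800` → cut (S779, F1565). Machine vertices: (104.052,122.670) → (16.475,27.141). Open path.

**Shape 3** — `<polygon>` regular polygon, stroke `#000000` → score (S528, F1506). Machine vertices: (36.734,149.795) → (37.707,158.513) → (45.129,163.187) → (53.411,160.299) → (56.317,152.023) → (51.658,144.591) → (42.943,143.600) → (36.734,149.795). Closed: final G1 returns to the first vertex.

**Shape 4** — `<path>` rectangle, stroke `#ff8800` → cut (S779, F1565). Machine vertices: (39.876,94.004) → (98.350,94.004) → (98.350,63.066) → (39.876,63.066) → (39.876,94.004). Closed: final G1 returns to the first vertex.

**Shape 5** — `<polyline>` open polyline, stroke `#ff8800` → cut (S779, F1565). Machine vertices: (72.952,48.251) → (135.031,10.750) → (66.696,22.170). Open path.

**Shape 6** — `<polygon>` rectangle, stroke `#000000` → score (S528, F1506). Machine vertices: (13.810,157.510) → (24.059,157.510) → (24.059,137.129) → (13.810,137.129) → (13.810,157.510). Closed: final G1 returns to the first vertex.

; LightBurn 1.6.03
; GRBL device profile, absolute coords
G21
G90
G00 X75.343 Y117.795
M3 S779
G1 X122.859 Y146.116 F1565
M5
G00 X104.052 Y122.670
M3 S779
G1 X16.475 Y27.141 F1565
M5
G00 X36.734 Y149.795
M3 S528
G1 X37.707 Y158.513 F1506
G1 X45.129 Y163.187 F1506
G1 X53.411 Y160.299 F1506
G1 X56.317 Y152.023 F1506
G1 X51.658 Y144.591 F1506
G1 X42.943 Y143.600 F1506
G1 X36.734 Y149.795 F1506
M5
G00 X39.876 Y94.004
M3 S779
G1 X98.350 Y94.004 F1565
G1 X98.350 Y63.066 F1565
G1 X39.876 Y63.066 F1565
G1 X39.876 Y94.004 F1565
M5
G00 X72.952 Y48.251
M3 S779
G1 X135.031 Y10.750 F1565
G1 X66.696 Y22.170 F1565
M5
G00 X13.810 Y157.510
M3 S528
G1 X24.059 Y157.510 F1506
G1 X24.059 Y137.129 F1506
G1 X13.810 Y137.129 F1506
G1 X13.810 Y157.510 F1506
M5
G00 X0.000 Y0.000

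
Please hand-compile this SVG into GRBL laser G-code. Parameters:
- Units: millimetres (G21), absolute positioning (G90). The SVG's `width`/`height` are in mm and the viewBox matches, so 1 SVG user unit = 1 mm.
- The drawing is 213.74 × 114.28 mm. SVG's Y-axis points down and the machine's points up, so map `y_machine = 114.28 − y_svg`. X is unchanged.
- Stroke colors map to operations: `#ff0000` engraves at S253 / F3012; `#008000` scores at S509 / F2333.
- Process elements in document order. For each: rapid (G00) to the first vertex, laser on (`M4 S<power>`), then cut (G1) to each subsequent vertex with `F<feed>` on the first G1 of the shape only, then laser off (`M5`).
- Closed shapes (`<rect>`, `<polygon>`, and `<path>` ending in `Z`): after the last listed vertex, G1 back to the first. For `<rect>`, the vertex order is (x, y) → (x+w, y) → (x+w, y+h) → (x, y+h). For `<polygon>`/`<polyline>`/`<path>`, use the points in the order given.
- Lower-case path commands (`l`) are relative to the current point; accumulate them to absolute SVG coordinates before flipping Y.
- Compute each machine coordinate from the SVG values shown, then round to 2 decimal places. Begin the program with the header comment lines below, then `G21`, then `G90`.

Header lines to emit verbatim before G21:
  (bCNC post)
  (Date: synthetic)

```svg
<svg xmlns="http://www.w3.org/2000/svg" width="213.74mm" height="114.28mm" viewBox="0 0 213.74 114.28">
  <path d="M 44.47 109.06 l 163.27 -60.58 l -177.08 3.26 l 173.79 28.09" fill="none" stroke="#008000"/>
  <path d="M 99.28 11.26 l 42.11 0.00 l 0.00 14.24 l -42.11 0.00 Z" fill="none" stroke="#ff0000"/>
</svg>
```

(bCNC post)
(Date: synthetic)
G21
G90
G00 X44.47 Y5.22
M4 S509
G1 X207.74 Y65.80 F2333
G1 X30.66 Y62.54
G1 X204.45 Y34.45
M5
G00 X99.28 Y103.02
M4 S253
G1 X141.39 Y103.02 F3012
G1 X141.39 Y88.78
G1 X99.28 Y88.78
G1 X99.28 Y103.02
M5

viewBox `0 0 213.74 114.28` with mm width/height → 1 unit = 1 mm. Flip: y_m = 114.28 − y_svg.

**Shape 1** — `<path>` open polyline, stroke `#008000` → score (S509, F2333). Machine vertices: (44.47,5.22) → (207.74,65.80) → (30.66,62.54) → (204.45,34.45). Open path.

**Shape 2** — `<path>` rectangle, stroke `#ff0000` → engrave (S253, F3012). Machine vertices: (99.28,103.02) → (141.39,103.02) → (141.39,88.78) → (99.28,88.78) → (99.28,103.02). Closed: final G1 returns to the first vertex.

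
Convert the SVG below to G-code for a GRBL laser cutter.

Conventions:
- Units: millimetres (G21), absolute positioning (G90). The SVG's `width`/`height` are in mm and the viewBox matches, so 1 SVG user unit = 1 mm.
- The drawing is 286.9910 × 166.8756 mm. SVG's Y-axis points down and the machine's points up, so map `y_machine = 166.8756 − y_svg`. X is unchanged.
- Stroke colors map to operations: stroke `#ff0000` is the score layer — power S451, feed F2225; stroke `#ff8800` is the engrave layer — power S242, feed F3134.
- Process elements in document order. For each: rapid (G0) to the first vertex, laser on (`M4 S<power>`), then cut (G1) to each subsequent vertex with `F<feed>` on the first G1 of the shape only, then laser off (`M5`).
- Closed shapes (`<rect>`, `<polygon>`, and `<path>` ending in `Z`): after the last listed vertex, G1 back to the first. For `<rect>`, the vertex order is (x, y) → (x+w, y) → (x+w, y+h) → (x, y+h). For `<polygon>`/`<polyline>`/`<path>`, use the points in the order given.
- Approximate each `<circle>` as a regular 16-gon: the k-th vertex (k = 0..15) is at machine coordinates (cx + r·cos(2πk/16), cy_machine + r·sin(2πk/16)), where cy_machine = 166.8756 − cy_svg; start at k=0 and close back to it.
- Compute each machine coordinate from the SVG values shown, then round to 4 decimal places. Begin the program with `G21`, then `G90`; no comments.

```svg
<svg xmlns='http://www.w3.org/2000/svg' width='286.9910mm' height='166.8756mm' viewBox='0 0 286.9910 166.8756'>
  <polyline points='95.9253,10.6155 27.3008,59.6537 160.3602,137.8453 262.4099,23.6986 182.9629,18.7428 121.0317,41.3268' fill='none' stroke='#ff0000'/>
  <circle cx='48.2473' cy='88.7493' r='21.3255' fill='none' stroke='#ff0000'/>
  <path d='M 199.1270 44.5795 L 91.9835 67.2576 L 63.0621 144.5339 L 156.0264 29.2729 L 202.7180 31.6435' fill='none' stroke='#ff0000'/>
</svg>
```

G21
G90
G0 X95.9253 Y156.2601
M4 S451
G1 X27.3008 Y107.2219 F2225
G1 X160.3602 Y29.0303
G1 X262.4099 Y143.1770
G1 X182.9629 Y148.1328
G1 X121.0317 Y125.5488
M5
G0 X69.5728 Y78.1263
M4 S451
G1 X67.9495 Y86.2872 F2225
G1 X63.3267 Y93.2057
G1 X56.4082 Y97.8285
G1 X48.2473 Y99.4518
G1 X40.0864 Y97.8285
G1 X33.1679 Y93.2057
G1 X28.5451 Y86.2872
G1 X26.9218 Y78.1263
G1 X28.5451 Y69.9654
G1 X33.1679 Y63.0469
G1 X40.0864 Y58.4241
G1 X48.2473 Y56.8008
G1 X56.4082 Y58.4241
G1 X63.3267 Y63.0469
G1 X67.9495 Y69.9654
G1 X69.5728 Y78.1263
M5
G0 X199.1270 Y122.2961
M4 S451
G1 X91.9835 Y99.6180 F2225
G1 X63.0621 Y22.3417
G1 X156.0264 Y137.6027
G1 X202.7180 Y135.2321
M5

Since the viewBox matches the mm dimensions, user units are millimetres directly. The only transform is the Y-flip y_m = 166.8756 − y_svg.

Shape 1 is a open polyline drawn with `<polyline>`. Its stroke #ff0000 means score at S451, F2225. After flipping Y the toolpath is (95.9253,156.2601) → (27.3008,107.2219) → (160.3602,29.0303) → (262.4099,143.1770) → (182.9629,148.1328) → (121.0317,125.5488).

Shape 2 is a circle drawn with `<circle>`. Its stroke #ff0000 means score at S451, F2225. After flipping Y the toolpath is (69.5728,78.1263) → (67.9495,86.2872) → (63.3267,93.2057) → (56.4082,97.8285) → (48.2473,99.4518) → (40.0864,97.8285) → (33.1679,93.2057) → (28.5451,86.2872) → (26.9218,78.1263) → (28.5451,69.9654) → (33.1679,63.0469) → (40.0864,58.4241) → (48.2473,56.8008) → (56.4082,58.4241) → (63.3267,63.0469) → (67.9495,69.9654) → (69.5728,78.1263), returning to the start.

Shape 3 is a open polyline drawn with `<path>`. Its stroke #ff0000 means score at S451, F2225. After flipping Y the toolpath is (199.1270,122.2961) → (91.9835,99.6180) → (63.0621,22.3417) → (156.0264,137.6027) → (202.7180,135.2321).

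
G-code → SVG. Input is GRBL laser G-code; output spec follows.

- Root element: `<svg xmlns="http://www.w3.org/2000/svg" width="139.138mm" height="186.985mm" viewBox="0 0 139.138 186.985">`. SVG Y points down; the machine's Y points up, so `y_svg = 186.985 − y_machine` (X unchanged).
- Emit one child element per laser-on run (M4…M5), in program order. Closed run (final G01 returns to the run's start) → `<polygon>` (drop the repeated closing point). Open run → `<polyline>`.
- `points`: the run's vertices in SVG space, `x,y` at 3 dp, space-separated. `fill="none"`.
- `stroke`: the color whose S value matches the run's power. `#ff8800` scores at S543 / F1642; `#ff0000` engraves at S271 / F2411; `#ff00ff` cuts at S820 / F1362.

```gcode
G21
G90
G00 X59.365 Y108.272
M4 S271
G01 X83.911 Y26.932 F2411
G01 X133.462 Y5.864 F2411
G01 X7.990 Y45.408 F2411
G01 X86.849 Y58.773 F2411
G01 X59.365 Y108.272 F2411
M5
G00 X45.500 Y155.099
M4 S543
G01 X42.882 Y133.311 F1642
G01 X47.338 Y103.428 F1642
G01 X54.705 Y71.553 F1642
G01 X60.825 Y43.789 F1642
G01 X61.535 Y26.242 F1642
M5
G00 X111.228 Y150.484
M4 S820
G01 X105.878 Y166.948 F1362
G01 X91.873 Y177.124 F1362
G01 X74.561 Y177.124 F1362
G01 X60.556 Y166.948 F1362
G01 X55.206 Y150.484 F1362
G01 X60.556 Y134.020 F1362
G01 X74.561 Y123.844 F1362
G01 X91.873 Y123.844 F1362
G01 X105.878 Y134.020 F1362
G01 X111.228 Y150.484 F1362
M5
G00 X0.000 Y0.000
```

<svg xmlns="http://www.w3.org/2000/svg" width="139.138mm" height="186.985mm" viewBox="0 0 139.138 186.985">
  <polygon points="59.365,78.713 83.911,160.053 133.462,181.121 7.990,141.577 86.849,128.212" fill="none" stroke="#ff0000"/>
  <polyline points="45.500,31.886 42.882,53.674 47.338,83.557 54.705,115.432 60.825,143.196 61.535,160.743" fill="none" stroke="#ff8800"/>
  <polygon points="111.228,36.501 105.878,20.037 91.873,9.861 74.561,9.861 60.556,20.037 55.206,36.501 60.556,52.965 74.561,63.141 91.873,63.141 105.878,52.965" fill="none" stroke="#ff00ff"/>
</svg>

y_svg = 186.985 − y_m.

[1] S271→`#ff0000` (engrave); closed run; points: 59.365,78.713 83.911,160.053 133.462,181.121 7.990,141.577 86.849,128.212

[2] S543→`#ff8800` (score); open run; points: 45.500,31.886 42.882,53.674 47.338,83.557 54.705,115.432 60.825,143.196 61.535,160.743

[3] S820→`#ff00ff` (cut); closed run; points: 111.228,36.501 105.878,20.037 91.873,9.861 74.561,9.861 60.556,20.037 55.206,36.501 60.556,52.965 74.561,63.141 91.873,63.141 105.878,52.965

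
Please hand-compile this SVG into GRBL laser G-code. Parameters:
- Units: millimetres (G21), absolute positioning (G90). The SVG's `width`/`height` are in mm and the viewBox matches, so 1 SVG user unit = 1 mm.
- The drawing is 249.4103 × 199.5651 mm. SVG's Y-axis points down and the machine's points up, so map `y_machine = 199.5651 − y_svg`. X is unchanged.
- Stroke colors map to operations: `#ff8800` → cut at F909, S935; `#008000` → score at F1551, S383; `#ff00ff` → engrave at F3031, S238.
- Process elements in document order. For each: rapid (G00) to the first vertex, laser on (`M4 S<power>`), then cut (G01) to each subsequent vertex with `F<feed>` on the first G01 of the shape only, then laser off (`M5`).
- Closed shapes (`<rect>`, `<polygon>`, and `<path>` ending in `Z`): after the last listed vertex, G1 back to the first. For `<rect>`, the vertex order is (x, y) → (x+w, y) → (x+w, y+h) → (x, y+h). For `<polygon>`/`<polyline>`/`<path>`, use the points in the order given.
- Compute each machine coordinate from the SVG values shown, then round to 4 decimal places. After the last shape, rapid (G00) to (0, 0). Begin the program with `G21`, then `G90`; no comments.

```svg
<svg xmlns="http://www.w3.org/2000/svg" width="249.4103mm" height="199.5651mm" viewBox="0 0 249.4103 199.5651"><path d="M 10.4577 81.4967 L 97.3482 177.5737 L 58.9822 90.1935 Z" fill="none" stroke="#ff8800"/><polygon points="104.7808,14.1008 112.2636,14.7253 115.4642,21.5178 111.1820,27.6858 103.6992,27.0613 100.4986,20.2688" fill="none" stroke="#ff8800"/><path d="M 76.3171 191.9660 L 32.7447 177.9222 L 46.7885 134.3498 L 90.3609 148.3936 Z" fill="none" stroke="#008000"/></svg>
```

Since the viewBox matches the mm dimensions, user units are millimetres directly. The only transform is the Y-flip y_m = 199.5651 − y_svg.

Shape 1 is a closed polygon drawn with `<path>`. Its stroke #ff8800 means cut at S935, F909. After flipping Y the toolpath is (10.4577,118.0684) → (97.3482,21.9914) → (58.9822,109.3716) → (10.4577,118.0684), returning to the start.

Shape 2 is a regular polygon drawn with `<polygon>`. Its stroke #ff8800 means cut at S935, F909. After flipping Y the toolpath is (104.7808,185.4643) → (112.2636,184.8398) → (115.4642,178.0473) → (111.1820,171.8793) → (103.6992,172.5038) → (100.4986,179.2963) → (104.7808,185.4643), returning to the start.

Shape 3 is a regular polygon drawn with `<path>`. Its stroke #008000 means score at S383, F1551. After flipping Y the toolpath is (76.3171,7.5991) → (32.7447,21.6429) → (46.7885,65.2153) → (90.3609,51.1715) → (76.3171,7.5991), returning to the start.

G21
G90
G00 X10.4577 Y118.0684
M4 S935
G01 X97.3482 Y21.9914 F909
G01 X58.9822 Y109.3716
G01 X10.4577 Y118.0684
M5
G00 X104.7808 Y185.4643
M4 S935
G01 X112.2636 Y184.8398 F909
G01 X115.4642 Y178.0473
G01 X111.1820 Y171.8793
G01 X103.6992 Y172.5038
G01 X100.4986 Y179.2963
G01 X104.7808 Y185.4643
M5
G00 X76.3171 Y7.5991
M4 S383
G01 X32.7447 Y21.6429 F1551
G01 X46.7885 Y65.2153
G01 X90.3609 Y51.1715
G01 X76.3171 Y7.5991
M5
G00 X0.0000 Y0.0000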